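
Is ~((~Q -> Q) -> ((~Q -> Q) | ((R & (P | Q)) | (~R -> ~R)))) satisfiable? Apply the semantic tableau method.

Initial set: {T ~((~Q -> Q) -> ((~Q -> Q) | ((R & (P | Q)) | (~R -> ~R))))}.
T ~((~Q -> Q) -> ((~Q -> Q) | ((R & (P | Q)) | (~R -> ~R)))): α-rule — add T (~Q -> Q), F ((~Q -> Q) | ((R & (P | Q)) | (~R -> ~R))).
F ((~Q -> Q) | ((R & (P | Q)) | (~R -> ~R))): α-rule — add F (~Q -> Q), F ((R & (P | Q)) | (~R -> ~R)).
F (~Q -> Q): α-rule — add T ~Q, F Q.
F ((R & (P | Q)) | (~R -> ~R)): α-rule — add F (R & (P | Q)), F (~R -> ~R).
F (~R -> ~R): α-rule — add T ~R, F ~R.
× closes — contains both R and ~R.
All 1 branch closes.
Every branch closed; the formula is unsatisfiable.

Unsatisfiable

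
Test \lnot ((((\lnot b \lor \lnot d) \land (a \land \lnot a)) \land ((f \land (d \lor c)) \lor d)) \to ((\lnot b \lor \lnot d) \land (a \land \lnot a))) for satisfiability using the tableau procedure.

Unsatisfiable

Initial set: {\lnot ((((\lnot b \lor \lnot d) \land (a \land \lnot a)) \land ((f \land (d \lor c)) \lor d)) \to ((\lnot b \lor \lnot d) \land (a \land \lnot a)))}.
\lnot ((((\lnot b \lor \lnot d) \land (a \land \lnot a)) \land ((f \land (d \lor c)) \lor d)) \to ((\lnot b \lor \lnot d) \land (a \land \lnot a))): α-rule — add (((\lnot b \lor \lnot d) \land (a \land \lnot a)) \land ((f \land (d \lor c)) \lor d)), \lnot ((\lnot b \lor \lnot d) \land (a \land \lnot a)).
(((\lnot b \lor \lnot d) \land (a \land \lnot a)) \land ((f \land (d \lor c)) \lor d)): α-rule — add ((\lnot b \lor \lnot d) \land (a \land \lnot a)), ((f \land (d \lor c)) \lor d).
((\lnot b \lor \lnot d) \land (a \land \lnot a)): α-rule — add (\lnot b \lor \lnot d), (a \land \lnot a).
(a \land \lnot a): α-rule — add a, \lnot a.
× closes — contains both a and \lnot a.
All 1 branch closes.
Every branch closed; the formula is unsatisfiable.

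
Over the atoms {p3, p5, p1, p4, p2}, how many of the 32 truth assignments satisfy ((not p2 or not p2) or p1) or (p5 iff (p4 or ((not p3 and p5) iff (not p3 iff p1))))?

27

Initial set: {(((not p2 or not p2) or p1) or (p5 iff (p4 or ((not p3 and p5) iff (not p3 iff p1)))))}.
(((not p2 or not p2) or p1) or (p5 iff (p4 or ((not p3 and p5) iff (not p3 iff p1))))): β-rule — branch into ((not p2 or not p2) or p1)  //  (p5 iff (p4 or ((not p3 and p5) iff (not p3 iff p1)))).
  branch 1 (add ((not p2 or not p2) or p1)):
    ((not p2 or not p2) or p1): β-rule — branch into (not p2 or not p2)  //  p1.
      branch 1.1 (add (not p2 or not p2)):
        (not p2 or not p2): β-rule — branch into not p2  //  not p2.
          branch 1.1.1 (add not p2):
            ○ open, literals {p2=false}.
          branch 1.1.2 (add not p2):
            ○ open, literals {p2=false}.
      branch 1.2 (add p1):
        ○ open, literals {p1=true}.
  branch 2 (add (p5 iff (p4 or ((not p3 and p5) iff (not p3 iff p1))))):
    (p5 iff (p4 or ((not p3 and p5) iff (not p3 iff p1)))): β-rule — branch into p5, (p4 or ((not p3 and p5) iff (not p3 iff p1)))  //  not p5, not (p4 or ((not p3 and p5) iff (not p3 iff p1))).
      branch 2.1 (add p5, (p4 or ((not p3 and p5) iff (not p3 iff p1)))):
        (p4 or ((not p3 and p5) iff (not p3 iff p1))): β-rule — branch into p4  //  ((not p3 and p5) iff (not p3 iff p1)).
          branch 2.1.1 (add p4):
            ○ open, literals {p4=true, p5=true}.
          branch 2.1.2 (add ((not p3 and p5) iff (not p3 iff p1))):
            ((not p3 and p5) iff (not p3 iff p1)): β-rule — branch into (not p3 and p5), (not p3 iff p1)  //  not (not p3 and p5), not (not p3 iff p1).
              branch 2.1.2.1 (add (not p3 and p5), (not p3 iff p1)):
                (not p3 and p5): α-rule — add not p3, p5.
                (not p3 iff p1): β-rule — branch into not p3, p1  //  not not p3, not p1.
                  branch 2.1.2.1.1 (add not p3, p1):
                    ○ open, literals {p1=true, p3=false, p5=true}.
                  branch 2.1.2.1.2 (add not not p3, not p1):
                    × closes — contains both p3 and not p3.
              branch 2.1.2.2 (add not (not p3 and p5), not (not p3 iff p1)):
                not (not p3 and p5): β-rule — branch into not not p3  //  not p5.
                  branch 2.1.2.2.1 (add not not p3):
                    not (not p3 iff p1): β-rule — branch into not p3, not p1  //  not not p3, p1.
                      branch 2.1.2.2.1.1 (add not p3, not p1):
                        × closes — contains both p3 and not p3.
                      branch 2.1.2.2.1.2 (add not not p3, p1):
                        ○ open, literals {p1=true, p3=true, p5=true}.
                  branch 2.1.2.2.2 (add not p5):
                    × closes — contains both p5 and not p5.
      branch 2.2 (add not p5, not (p4 or ((not p3 and p5) iff (not p3 iff p1)))):
        not (p4 or ((not p3 and p5) iff (not p3 iff p1))): α-rule — add not p4, not ((not p3 and p5) iff (not p3 iff p1)).
        not ((not p3 and p5) iff (not p3 iff p1)): β-rule — branch into (not p3 and p5), not (not p3 iff p1)  //  not (not p3 and p5), (not p3 iff p1).
          branch 2.2.1 (add (not p3 and p5), not (not p3 iff p1)):
            (not p3 and p5): α-rule — add not p3, p5.
            × closes — contains both p5 and not p5.
          branch 2.2.2 (add not (not p3 and p5), (not p3 iff p1)):
            not (not p3 and p5): β-rule — branch into not not p3  //  not p5.
              branch 2.2.2.1 (add not not p3):
                (not p3 iff p1): β-rule — branch into not p3, p1  //  not not p3, not p1.
                  branch 2.2.2.1.1 (add not p3, p1):
                    × closes — contains both p3 and not p3.
                  branch 2.2.2.1.2 (add not not p3, not p1):
                    ○ open, literals {p1=false, p3=true, p4=false, p5=false}.
              branch 2.2.2.2 (add not p5):
                (not p3 iff p1): β-rule — branch into not p3, p1  //  not not p3, not p1.
                  branch 2.2.2.2.1 (add not p3, p1):
                    ○ open, literals {p1=true, p3=false, p4=false, p5=false}.
                  branch 2.2.2.2.2 (add not not p3, not p1):
                    ○ open, literals {p1=false, p3=true, p4=false, p5=false}.
5 branches closed, 9 open.
Each open branch fixes some atoms; the unmentioned ones are free. Counting distinct full assignments: branch {p2=false} (p3, p5, p1, p4) contributes 16 new; branch {p2=false} (p3, p5, p1, p4) contributes 0 new; branch {p1=true} (p3, p5, p4, p2) contributes 8 new; branch {p4=true, p5=true} (p3, p1, p2) contributes 2 new; branch {p1=true, p3=false, p5=true} (p4, p2) contributes 0 new; branch {p1=true, p3=true, p5=true} (p4, p2) contributes 0 new; branch {p1=false, p3=true, p4=false, p5=false} (p2) contributes 1 new; branch {p1=true, p3=false, p4=false, p5=false} (p2) contributes 0 new; branch {p1=false, p3=true, p4=false, p5=false} (p2) contributes 0 new. Total: 27.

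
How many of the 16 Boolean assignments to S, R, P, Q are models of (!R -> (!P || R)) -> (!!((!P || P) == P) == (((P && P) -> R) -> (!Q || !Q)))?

10

Initial set: {((!R -> (!P || R)) -> (!!((!P || P) == P) == (((P && P) -> R) -> (!Q || !Q))))}.
((!R -> (!P || R)) -> (!!((!P || P) == P) == (((P && P) -> R) -> (!Q || !Q)))): β-rule — branch into !(!R -> (!P || R))  //  (!!((!P || P) == P) == (((P && P) -> R) -> (!Q || !Q))).
  branch 1 (add !(!R -> (!P || R))):
    !(!R -> (!P || R)): α-rule — add !R, !(!P || R).
    !(!P || R): α-rule — add !!P, !R.
    ○ open, literals {P=true, R=false}.
  branch 2 (add (!!((!P || P) == P) == (((P && P) -> R) -> (!Q || !Q)))):
    (!!((!P || P) == P) == (((P && P) -> R) -> (!Q || !Q))): β-rule — branch into !!((!P || P) == P), (((P && P) -> R) -> (!Q || !Q))  //  !!!((!P || P) == P), !(((P && P) -> R) -> (!Q || !Q)).
      branch 2.1 (add !!((!P || P) == P), (((P && P) -> R) -> (!Q || !Q))):
        !!((!P || P) == P): drop double negation, giving ((!P || P) == P).
        (((P && P) -> R) -> (!Q || !Q)): β-rule — branch into !((P && P) -> R)  //  (!Q || !Q).
          branch 2.1.1 (add !((P && P) -> R)):
            !((P && P) -> R): α-rule — add (P && P), !R.
            (P && P): α-rule — add P, P.
            ((!P || P) == P): β-rule — branch into (!P || P), P  //  !(!P || P), !P.
              branch 2.1.1.1 (add (!P || P), P):
                (!P || P): β-rule — branch into !P  //  P.
                  branch 2.1.1.1.1 (add !P):
                    × closes — contains both P and !P.
                  branch 2.1.1.1.2 (add P):
                    ○ open, literals {P=true, R=false}.
              branch 2.1.1.2 (add !(!P || P), !P):
                × closes — contains both P and !P.
          branch 2.1.2 (add (!Q || !Q)):
            ((!P || P) == P): β-rule — branch into (!P || P), P  //  !(!P || P), !P.
              branch 2.1.2.1 (add (!P || P), P):
                (!Q || !Q): β-rule — branch into !Q  //  !Q.
                  branch 2.1.2.1.1 (add !Q):
                    (!P || P): β-rule — branch into !P  //  P.
                      branch 2.1.2.1.1.1 (add !P):
                        × closes — contains both P and !P.
                      branch 2.1.2.1.1.2 (add P):
                        ○ open, literals {P=true, Q=false}.
                  branch 2.1.2.1.2 (add !Q):
                    (!P || P): β-rule — branch into !P  //  P.
                      branch 2.1.2.1.2.1 (add !P):
                        × closes — contains both P and !P.
                      branch 2.1.2.1.2.2 (add P):
                        ○ open, literals {P=true, Q=false}.
              branch 2.1.2.2 (add !(!P || P), !P):
                !(!P || P): α-rule — add !!P, !P.
                × closes — contains both P and !P.
      branch 2.2 (add !!!((!P || P) == P), !(((P && P) -> R) -> (!Q || !Q))):
        !!!((!P || P) == P): drop double negation, giving !((!P || P) == P).
        !(((P && P) -> R) -> (!Q || !Q)): α-rule — add ((P && P) -> R), !(!Q || !Q).
        !(!Q || !Q): α-rule — add !!Q, !!Q.
        !((!P || P) == P): β-rule — branch into (!P || P), !P  //  !(!P || P), P.
          branch 2.2.1 (add (!P || P), !P):
            ((P && P) -> R): β-rule — branch into !(P && P)  //  R.
              branch 2.2.1.1 (add !(P && P)):
                (!P || P): β-rule — branch into !P  //  P.
                  branch 2.2.1.1.1 (add !P):
                    !(P && P): β-rule — branch into !P  //  !P.
                      branch 2.2.1.1.1.1 (add !P):
                        ○ open, literals {P=false, Q=true}.
                      branch 2.2.1.1.1.2 (add !P):
                        ○ open, literals {P=false, Q=true}.
                  branch 2.2.1.1.2 (add P):
                    × closes — contains both P and !P.
              branch 2.2.1.2 (add R):
                (!P || P): β-rule — branch into !P  //  P.
                  branch 2.2.1.2.1 (add !P):
                    ○ open, literals {P=false, Q=true, R=true}.
                  branch 2.2.1.2.2 (add P):
                    × closes — contains both P and !P.
          branch 2.2.2 (add !(!P || P), P):
            !(!P || P): α-rule — add !!P, !P.
            × closes — contains both P and !P.
8 branches closed, 7 open.
Each open branch fixes some atoms; the unmentioned ones are free. Counting distinct full assignments: branch {P=true, R=false} (S, Q) contributes 4 new; branch {P=true, R=false} (S, Q) contributes 0 new; branch {P=true, Q=false} (S, R) contributes 2 new; branch {P=true, Q=false} (S, R) contributes 0 new; branch {P=false, Q=true} (S, R) contributes 4 new; branch {P=false, Q=true} (S, R) contributes 0 new; branch {P=false, Q=true, R=true} (S) contributes 0 new. Total: 10.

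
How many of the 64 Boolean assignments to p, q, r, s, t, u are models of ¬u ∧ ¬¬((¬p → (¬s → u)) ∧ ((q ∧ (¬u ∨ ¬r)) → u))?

Initial set: {(¬u ∧ ¬¬((¬p → (¬s → u)) ∧ ((q ∧ (¬u ∨ ¬r)) → u)))}.
(¬u ∧ ¬¬((¬p → (¬s → u)) ∧ ((q ∧ (¬u ∨ ¬r)) → u))): α-rule — add ¬u, ¬¬((¬p → (¬s → u)) ∧ ((q ∧ (¬u ∨ ¬r)) → u)).
¬¬((¬p → (¬s → u)) ∧ ((q ∧ (¬u ∨ ¬r)) → u)): drop double negation, giving ((¬p → (¬s → u)) ∧ ((q ∧ (¬u ∨ ¬r)) → u)).
((¬p → (¬s → u)) ∧ ((q ∧ (¬u ∨ ¬r)) → u)): α-rule — add (¬p → (¬s → u)), ((q ∧ (¬u ∨ ¬r)) → u).
(¬p → (¬s → u)): β-rule — branch into ¬¬p  //  (¬s → u).
  branch 1 (add ¬¬p):
    ((q ∧ (¬u ∨ ¬r)) → u): β-rule — branch into ¬(q ∧ (¬u ∨ ¬r))  //  u.
      branch 1.1 (add ¬(q ∧ (¬u ∨ ¬r))):
        ¬(q ∧ (¬u ∨ ¬r)): β-rule — branch into ¬q  //  ¬(¬u ∨ ¬r).
          branch 1.1.1 (add ¬q):
            ○ open, literals {p=T, q=F, u=F}.
          branch 1.1.2 (add ¬(¬u ∨ ¬r)):
            ¬(¬u ∨ ¬r): α-rule — add ¬¬u, ¬¬r.
            × closes — contains both u and ¬u.
      branch 1.2 (add u):
        × closes — contains both u and ¬u.
  branch 2 (add (¬s → u)):
    ((q ∧ (¬u ∨ ¬r)) → u): β-rule — branch into ¬(q ∧ (¬u ∨ ¬r))  //  u.
      branch 2.1 (add ¬(q ∧ (¬u ∨ ¬r))):
        (¬s → u): β-rule — branch into ¬¬s  //  u.
          branch 2.1.1 (add ¬¬s):
            ¬(q ∧ (¬u ∨ ¬r)): β-rule — branch into ¬q  //  ¬(¬u ∨ ¬r).
              branch 2.1.1.1 (add ¬q):
                ○ open, literals {q=F, s=T, u=F}.
              branch 2.1.1.2 (add ¬(¬u ∨ ¬r)):
                ¬(¬u ∨ ¬r): α-rule — add ¬¬u, ¬¬r.
                × closes — contains both u and ¬u.
          branch 2.1.2 (add u):
            × closes — contains both u and ¬u.
      branch 2.2 (add u):
        × closes — contains both u and ¬u.
5 branches closed, 2 open.
Each open branch fixes some atoms; the unmentioned ones are free. Counting distinct full assignments: branch {p=T, q=F, u=F} (r, s, t) contributes 8 new; branch {q=F, s=T, u=F} (p, r, t) contributes 4 new. Total: 12.

12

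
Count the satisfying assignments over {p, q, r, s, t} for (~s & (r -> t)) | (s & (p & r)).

16

Initial set: {T ((~s & (r -> t)) | (s & (p & r)))}.
T ((~s & (r -> t)) | (s & (p & r))): β-rule — branch into T (~s & (r -> t))  //  T (s & (p & r)).
  branch 1 (add T (~s & (r -> t))):
    T (~s & (r -> t)): α-rule — add T ~s, T (r -> t).
    T (r -> t): β-rule — branch into F r  //  T t.
      branch 1.1 (add F r):
        ○ open, literals {r=false, s=false}.
      branch 1.2 (add T t):
        ○ open, literals {s=false, t=true}.
  branch 2 (add T (s & (p & r))):
    T (s & (p & r)): α-rule — add T s, T (p & r).
    T (p & r): α-rule — add T p, T r.
    ○ open, literals {p=true, r=true, s=true}.
0 branches closed, 3 open.
Each open branch fixes some atoms; the unmentioned ones are free. Counting distinct full assignments: branch {r=false, s=false} (p, q, t) contributes 8 new; branch {s=false, t=true} (p, q, r) contributes 4 new; branch {p=true, r=true, s=true} (q, t) contributes 4 new. Total: 16.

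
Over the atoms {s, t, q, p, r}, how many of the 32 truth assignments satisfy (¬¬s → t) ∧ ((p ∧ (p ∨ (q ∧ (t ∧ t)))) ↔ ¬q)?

Initial set: {((¬¬s → t) ∧ ((p ∧ (p ∨ (q ∧ (t ∧ t)))) ↔ ¬q))}.
((¬¬s → t) ∧ ((p ∧ (p ∨ (q ∧ (t ∧ t)))) ↔ ¬q)): α-rule — add (¬¬s → t), ((p ∧ (p ∨ (q ∧ (t ∧ t)))) ↔ ¬q).
(¬¬s → t): β-rule — branch into ¬¬¬s  //  t.
  branch 1 (add ¬¬¬s):
    ¬¬¬s: drop double negation, giving ¬s.
    ((p ∧ (p ∨ (q ∧ (t ∧ t)))) ↔ ¬q): β-rule — branch into (p ∧ (p ∨ (q ∧ (t ∧ t)))), ¬q  //  ¬(p ∧ (p ∨ (q ∧ (t ∧ t)))), ¬¬q.
      branch 1.1 (add (p ∧ (p ∨ (q ∧ (t ∧ t)))), ¬q):
        (p ∧ (p ∨ (q ∧ (t ∧ t)))): α-rule — add p, (p ∨ (q ∧ (t ∧ t))).
        (p ∨ (q ∧ (t ∧ t))): β-rule — branch into p  //  (q ∧ (t ∧ t)).
          branch 1.1.1 (add p):
            ○ open, literals {p=1, q=0, s=0}.
          branch 1.1.2 (add (q ∧ (t ∧ t))):
            (q ∧ (t ∧ t)): α-rule — add q, (t ∧ t).
            × closes — contains both q and ¬q.
      branch 1.2 (add ¬(p ∧ (p ∨ (q ∧ (t ∧ t)))), ¬¬q):
        ¬(p ∧ (p ∨ (q ∧ (t ∧ t)))): β-rule — branch into ¬p  //  ¬(p ∨ (q ∧ (t ∧ t))).
          branch 1.2.1 (add ¬p):
            ○ open, literals {p=0, q=1, s=0}.
          branch 1.2.2 (add ¬(p ∨ (q ∧ (t ∧ t)))):
            ¬(p ∨ (q ∧ (t ∧ t))): α-rule — add ¬p, ¬(q ∧ (t ∧ t)).
            ¬(q ∧ (t ∧ t)): β-rule — branch into ¬q  //  ¬(t ∧ t).
              branch 1.2.2.1 (add ¬q):
                × closes — contains both q and ¬q.
              branch 1.2.2.2 (add ¬(t ∧ t)):
                ¬(t ∧ t): β-rule — branch into ¬t  //  ¬t.
                  branch 1.2.2.2.1 (add ¬t):
                    ○ open, literals {p=0, q=1, s=0, t=0}.
                  branch 1.2.2.2.2 (add ¬t):
                    ○ open, literals {p=0, q=1, s=0, t=0}.
  branch 2 (add t):
    ((p ∧ (p ∨ (q ∧ (t ∧ t)))) ↔ ¬q): β-rule — branch into (p ∧ (p ∨ (q ∧ (t ∧ t)))), ¬q  //  ¬(p ∧ (p ∨ (q ∧ (t ∧ t)))), ¬¬q.
      branch 2.1 (add (p ∧ (p ∨ (q ∧ (t ∧ t)))), ¬q):
        (p ∧ (p ∨ (q ∧ (t ∧ t)))): α-rule — add p, (p ∨ (q ∧ (t ∧ t))).
        (p ∨ (q ∧ (t ∧ t))): β-rule — branch into p  //  (q ∧ (t ∧ t)).
          branch 2.1.1 (add p):
            ○ open, literals {p=1, q=0, t=1}.
          branch 2.1.2 (add (q ∧ (t ∧ t))):
            (q ∧ (t ∧ t)): α-rule — add q, (t ∧ t).
            × closes — contains both q and ¬q.
      branch 2.2 (add ¬(p ∧ (p ∨ (q ∧ (t ∧ t)))), ¬¬q):
        ¬(p ∧ (p ∨ (q ∧ (t ∧ t)))): β-rule — branch into ¬p  //  ¬(p ∨ (q ∧ (t ∧ t))).
          branch 2.2.1 (add ¬p):
            ○ open, literals {p=0, q=1, t=1}.
          branch 2.2.2 (add ¬(p ∨ (q ∧ (t ∧ t)))):
            ¬(p ∨ (q ∧ (t ∧ t))): α-rule — add ¬p, ¬(q ∧ (t ∧ t)).
            ¬(q ∧ (t ∧ t)): β-rule — branch into ¬q  //  ¬(t ∧ t).
              branch 2.2.2.1 (add ¬q):
                × closes — contains both q and ¬q.
              branch 2.2.2.2 (add ¬(t ∧ t)):
                ¬(t ∧ t): β-rule — branch into ¬t  //  ¬t.
                  branch 2.2.2.2.1 (add ¬t):
                    × closes — contains both t and ¬t.
                  branch 2.2.2.2.2 (add ¬t):
                    × closes — contains both t and ¬t.
6 branches closed, 6 open.
Each open branch fixes some atoms; the unmentioned ones are free. Counting distinct full assignments: branch {p=1, q=0, s=0} (t, r) contributes 4 new; branch {p=0, q=1, s=0} (t, r) contributes 4 new; branch {p=0, q=1, s=0, t=0} (r) contributes 0 new; branch {p=0, q=1, s=0, t=0} (r) contributes 0 new; branch {p=1, q=0, t=1} (s, r) contributes 2 new; branch {p=0, q=1, t=1} (s, r) contributes 2 new. Total: 12.

12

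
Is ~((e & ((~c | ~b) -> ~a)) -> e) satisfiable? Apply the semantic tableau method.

Initial set: {T ~((e & ((~c | ~b) -> ~a)) -> e)}.
T ~((e & ((~c | ~b) -> ~a)) -> e): α-rule — add T (e & ((~c | ~b) -> ~a)), F e.
T (e & ((~c | ~b) -> ~a)): α-rule — add T e, T ((~c | ~b) -> ~a).
× closes — contains both e and ~e.
All 1 branch closes.
Every branch closed; the formula is unsatisfiable.

Unsatisfiable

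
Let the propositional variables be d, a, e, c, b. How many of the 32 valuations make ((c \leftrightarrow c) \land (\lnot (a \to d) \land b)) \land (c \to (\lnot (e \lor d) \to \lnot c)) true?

3

Initial set: {T (((c \leftrightarrow c) \land (\lnot (a \to d) \land b)) \land (c \to (\lnot (e \lor d) \to \lnot c)))}.
T (((c \leftrightarrow c) \land (\lnot (a \to d) \land b)) \land (c \to (\lnot (e \lor d) \to \lnot c))): α-rule — add T ((c \leftrightarrow c) \land (\lnot (a \to d) \land b)), T (c \to (\lnot (e \lor d) \to \lnot c)).
T ((c \leftrightarrow c) \land (\lnot (a \to d) \land b)): α-rule — add T (c \leftrightarrow c), T (\lnot (a \to d) \land b).
T (\lnot (a \to d) \land b): α-rule — add T \lnot (a \to d), T b.
T \lnot (a \to d): α-rule — add T a, F d.
T (c \to (\lnot (e \lor d) \to \lnot c)): β-rule — branch into F c  //  T (\lnot (e \lor d) \to \lnot c).
  branch 1 (add F c):
    T (c \leftrightarrow c): β-rule — branch into T c, T c  //  F c, F c.
      branch 1.1 (add T c, T c):
        × closes — contains both c and \lnot c.
      branch 1.2 (add F c, F c):
        ○ open, literals {a=true, b=true, c=false, d=false}.
  branch 2 (add T (\lnot (e \lor d) \to \lnot c)):
    T (c \leftrightarrow c): β-rule — branch into T c, T c  //  F c, F c.
      branch 2.1 (add T c, T c):
        T (\lnot (e \lor d) \to \lnot c): β-rule — branch into F \lnot (e \lor d)  //  T \lnot c.
          branch 2.1.1 (add F \lnot (e \lor d)):
            F \lnot (e \lor d): β-rule — branch into T e  //  T d.
              branch 2.1.1.1 (add T e):
                ○ open, literals {a=true, b=true, c=true, d=false, e=true}.
              branch 2.1.1.2 (add T d):
                × closes — contains both d and \lnot d.
          branch 2.1.2 (add T \lnot c):
            × closes — contains both c and \lnot c.
      branch 2.2 (add F c, F c):
        T (\lnot (e \lor d) \to \lnot c): β-rule — branch into F \lnot (e \lor d)  //  T \lnot c.
          branch 2.2.1 (add F \lnot (e \lor d)):
            F \lnot (e \lor d): β-rule — branch into T e  //  T d.
              branch 2.2.1.1 (add T e):
                ○ open, literals {a=true, b=true, c=false, d=false, e=true}.
              branch 2.2.1.2 (add T d):
                × closes — contains both d and \lnot d.
          branch 2.2.2 (add T \lnot c):
            ○ open, literals {a=true, b=true, c=false, d=false}.
4 branches closed, 4 open.
Each open branch fixes some atoms; the unmentioned ones are free. Counting distinct full assignments: branch {a=true, b=true, c=false, d=false} (e) contributes 2 new; branch {a=true, b=true, c=true, d=false, e=true} (none free) contributes 1 new; branch {a=true, b=true, c=false, d=false, e=true} (none free) contributes 0 new; branch {a=true, b=true, c=false, d=false} (e) contributes 0 new. Total: 3.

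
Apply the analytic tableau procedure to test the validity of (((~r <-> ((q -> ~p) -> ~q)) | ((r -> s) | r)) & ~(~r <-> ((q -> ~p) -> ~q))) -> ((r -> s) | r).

Assume the negation and expand:
Initial set: {~((((~r <-> ((q -> ~p) -> ~q)) | ((r -> s) | r)) & ~(~r <-> ((q -> ~p) -> ~q))) -> ((r -> s) | r))}.
~((((~r <-> ((q -> ~p) -> ~q)) | ((r -> s) | r)) & ~(~r <-> ((q -> ~p) -> ~q))) -> ((r -> s) | r)): α-rule — add (((~r <-> ((q -> ~p) -> ~q)) | ((r -> s) | r)) & ~(~r <-> ((q -> ~p) -> ~q))), ~((r -> s) | r).
(((~r <-> ((q -> ~p) -> ~q)) | ((r -> s) | r)) & ~(~r <-> ((q -> ~p) -> ~q))): α-rule — add ((~r <-> ((q -> ~p) -> ~q)) | ((r -> s) | r)), ~(~r <-> ((q -> ~p) -> ~q)).
~((r -> s) | r): α-rule — add ~(r -> s), ~r.
~(r -> s): α-rule — add r, ~s.
× closes — contains both r and ~r.
All 1 branch closes.
Every branch closed, so the negation is unsatisfiable and the formula is valid.

Valid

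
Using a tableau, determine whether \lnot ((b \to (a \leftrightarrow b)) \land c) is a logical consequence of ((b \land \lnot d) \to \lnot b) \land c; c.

Initial set: {(((b \land \lnot d) \to \lnot b) \land c); c; \lnot \lnot ((b \to (a \leftrightarrow b)) \land c)}.
(((b \land \lnot d) \to \lnot b) \land c): α-rule — add ((b \land \lnot d) \to \lnot b), c.
\lnot \lnot ((b \to (a \leftrightarrow b)) \land c): α-rule — add (b \to (a \leftrightarrow b)), c.
((b \land \lnot d) \to \lnot b): β-rule — branch into \lnot (b \land \lnot d)  //  \lnot b.
  branch 1 (add \lnot (b \land \lnot d)):
    (b \to (a \leftrightarrow b)): β-rule — branch into \lnot b  //  (a \leftrightarrow b).
      branch 1.1 (add \lnot b):
        \lnot (b \land \lnot d): β-rule — branch into \lnot b  //  \lnot \lnot d.
          branch 1.1.1 (add \lnot b):
            ○ open, literals {b=false, c=true}.
          branch 1.1.2 (add \lnot \lnot d):
            ○ open, literals {b=false, c=true, d=true}.
      branch 1.2 (add (a \leftrightarrow b)):
        \lnot (b \land \lnot d): β-rule — branch into \lnot b  //  \lnot \lnot d.
          branch 1.2.1 (add \lnot b):
            (a \leftrightarrow b): β-rule — branch into a, b  //  \lnot a, \lnot b.
              branch 1.2.1.1 (add a, b):
                × closes — contains both b and \lnot b.
              branch 1.2.1.2 (add \lnot a, \lnot b):
                ○ open, literals {a=false, b=false, c=true}.
          branch 1.2.2 (add \lnot \lnot d):
            (a \leftrightarrow b): β-rule — branch into a, b  //  \lnot a, \lnot b.
              branch 1.2.2.1 (add a, b):
                ○ open, literals {a=true, b=true, c=true, d=true}.
              branch 1.2.2.2 (add \lnot a, \lnot b):
                ○ open, literals {a=false, b=false, c=true, d=true}.
  branch 2 (add \lnot b):
    (b \to (a \leftrightarrow b)): β-rule — branch into \lnot b  //  (a \leftrightarrow b).
      branch 2.1 (add \lnot b):
        ○ open, literals {b=false, c=true}.
      branch 2.2 (add (a \leftrightarrow b)):
        (a \leftrightarrow b): β-rule — branch into a, b  //  \lnot a, \lnot b.
          branch 2.2.1 (add a, b):
            × closes — contains both b and \lnot b.
          branch 2.2.2 (add \lnot a, \lnot b):
            ○ open, literals {a=false, b=false, c=true}.
2 branches closed, 7 open.
An open branch gives a countermodel: b=false, c=true (unmentioned atoms arbitrary); the premises hold there but the conclusion fails.

No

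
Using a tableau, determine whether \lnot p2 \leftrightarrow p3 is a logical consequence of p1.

Initial set: {p1; \lnot (\lnot p2 \leftrightarrow p3)}.
\lnot (\lnot p2 \leftrightarrow p3): β-rule — branch into \lnot p2, \lnot p3  //  \lnot \lnot p2, p3.
  branch 1 (add \lnot p2, \lnot p3):
    ○ open, literals {p1=true, p2=false, p3=false}.
  branch 2 (add \lnot \lnot p2, p3):
    ○ open, literals {p1=true, p2=true, p3=true}.
0 branches closed, 2 open.
An open branch gives a countermodel: p1=true, p2=false, p3=false (unmentioned atoms arbitrary); the premises hold there but the conclusion fails.

No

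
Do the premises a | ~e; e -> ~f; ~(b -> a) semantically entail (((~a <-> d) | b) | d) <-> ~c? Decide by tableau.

Initial set: {(a | ~e); (e -> ~f); ~(b -> a); ~((((~a <-> d) | b) | d) <-> ~c)}.
~(b -> a): α-rule — add b, ~a.
(a | ~e): β-rule — branch into a  //  ~e.
  branch 1 (add a):
    × closes — contains both a and ~a.
  branch 2 (add ~e):
    (e -> ~f): β-rule — branch into ~e  //  ~f.
      branch 2.1 (add ~e):
        ~((((~a <-> d) | b) | d) <-> ~c): β-rule — branch into (((~a <-> d) | b) | d), ~~c  //  ~(((~a <-> d) | b) | d), ~c.
          branch 2.1.1 (add (((~a <-> d) | b) | d), ~~c):
            (((~a <-> d) | b) | d): β-rule — branch into ((~a <-> d) | b)  //  d.
              branch 2.1.1.1 (add ((~a <-> d) | b)):
                ((~a <-> d) | b): β-rule — branch into (~a <-> d)  //  b.
                  branch 2.1.1.1.1 (add (~a <-> d)):
                    (~a <-> d): β-rule — branch into ~a, d  //  ~~a, ~d.
                      branch 2.1.1.1.1.1 (add ~a, d):
                        ○ open, literals {a=false, b=true, c=true, d=true, e=false}.
                      branch 2.1.1.1.1.2 (add ~~a, ~d):
                        × closes — contains both a and ~a.
                  branch 2.1.1.1.2 (add b):
                    ○ open, literals {a=false, b=true, c=true, e=false}.
              branch 2.1.1.2 (add d):
                ○ open, literals {a=false, b=true, c=true, d=true, e=false}.
          branch 2.1.2 (add ~(((~a <-> d) | b) | d), ~c):
            ~(((~a <-> d) | b) | d): α-rule — add ~((~a <-> d) | b), ~d.
            ~((~a <-> d) | b): α-rule — add ~(~a <-> d), ~b.
            × closes — contains both b and ~b.
      branch 2.2 (add ~f):
        ~((((~a <-> d) | b) | d) <-> ~c): β-rule — branch into (((~a <-> d) | b) | d), ~~c  //  ~(((~a <-> d) | b) | d), ~c.
          branch 2.2.1 (add (((~a <-> d) | b) | d), ~~c):
            (((~a <-> d) | b) | d): β-rule — branch into ((~a <-> d) | b)  //  d.
              branch 2.2.1.1 (add ((~a <-> d) | b)):
                ((~a <-> d) | b): β-rule — branch into (~a <-> d)  //  b.
                  branch 2.2.1.1.1 (add (~a <-> d)):
                    (~a <-> d): β-rule — branch into ~a, d  //  ~~a, ~d.
                      branch 2.2.1.1.1.1 (add ~a, d):
                        ○ open, literals {a=false, b=true, c=true, d=true, e=false, f=false}.
                      branch 2.2.1.1.1.2 (add ~~a, ~d):
                        × closes — contains both a and ~a.
                  branch 2.2.1.1.2 (add b):
                    ○ open, literals {a=false, b=true, c=true, e=false, f=false}.
              branch 2.2.1.2 (add d):
                ○ open, literals {a=false, b=true, c=true, d=true, e=false, f=false}.
          branch 2.2.2 (add ~(((~a <-> d) | b) | d), ~c):
            ~(((~a <-> d) | b) | d): α-rule — add ~((~a <-> d) | b), ~d.
            ~((~a <-> d) | b): α-rule — add ~(~a <-> d), ~b.
            × closes — contains both b and ~b.
5 branches closed, 6 open.
An open branch gives a countermodel: a=false, b=true, c=true, d=true, e=false (unmentioned atoms arbitrary); the premises hold there but the conclusion fails.

No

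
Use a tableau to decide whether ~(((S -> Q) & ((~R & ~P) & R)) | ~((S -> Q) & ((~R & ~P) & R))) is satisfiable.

Unsatisfiable

Initial set: {~(((S -> Q) & ((~R & ~P) & R)) | ~((S -> Q) & ((~R & ~P) & R)))}.
~(((S -> Q) & ((~R & ~P) & R)) | ~((S -> Q) & ((~R & ~P) & R))): α-rule — add ~((S -> Q) & ((~R & ~P) & R)), ~~((S -> Q) & ((~R & ~P) & R)).
~~((S -> Q) & ((~R & ~P) & R)): α-rule — add (S -> Q), ((~R & ~P) & R).
((~R & ~P) & R): α-rule — add (~R & ~P), R.
(~R & ~P): α-rule — add ~R, ~P.
× closes — contains both R and ~R.
All 1 branch closes.
Every branch closed; the formula is unsatisfiable.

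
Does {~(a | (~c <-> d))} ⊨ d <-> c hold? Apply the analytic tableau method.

Yes

Initial set: {~(a | (~c <-> d)); ~(d <-> c)}.
~(a | (~c <-> d)): α-rule — add ~a, ~(~c <-> d).
~(d <-> c): β-rule — branch into d, ~c  //  ~d, c.
  branch 1 (add d, ~c):
    ~(~c <-> d): β-rule — branch into ~c, ~d  //  ~~c, d.
      branch 1.1 (add ~c, ~d):
        × closes — contains both d and ~d.
      branch 1.2 (add ~~c, d):
        × closes — contains both c and ~c.
  branch 2 (add ~d, c):
    ~(~c <-> d): β-rule — branch into ~c, ~d  //  ~~c, d.
      branch 2.1 (add ~c, ~d):
        × closes — contains both c and ~c.
      branch 2.2 (add ~~c, d):
        × closes — contains both d and ~d.
All 4 branches close.
Every branch closed, so the premises entail the conclusion.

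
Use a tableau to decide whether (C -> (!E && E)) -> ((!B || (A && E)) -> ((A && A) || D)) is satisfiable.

Satisfiable

Initial set: {((C -> (!E && E)) -> ((!B || (A && E)) -> ((A && A) || D)))}.
((C -> (!E && E)) -> ((!B || (A && E)) -> ((A && A) || D))): β-rule — branch into !(C -> (!E && E))  //  ((!B || (A && E)) -> ((A && A) || D)).
  branch 1 (add !(C -> (!E && E))):
    !(C -> (!E && E)): α-rule — add C, !(!E && E).
    !(!E && E): β-rule — branch into !!E  //  !E.
      branch 1.1 (add !!E):
        ○ open, literals {C=1, E=1}.
      branch 1.2 (add !E):
        ○ open, literals {C=1, E=0}.
  branch 2 (add ((!B || (A && E)) -> ((A && A) || D))):
    ((!B || (A && E)) -> ((A && A) || D)): β-rule — branch into !(!B || (A && E))  //  ((A && A) || D).
      branch 2.1 (add !(!B || (A && E))):
        !(!B || (A && E)): α-rule — add !!B, !(A && E).
        !(A && E): β-rule — branch into !A  //  !E.
          branch 2.1.1 (add !A):
            ○ open, literals {A=0, B=1}.
          branch 2.1.2 (add !E):
            ○ open, literals {B=1, E=0}.
      branch 2.2 (add ((A && A) || D)):
        ((A && A) || D): β-rule — branch into (A && A)  //  D.
          branch 2.2.1 (add (A && A)):
            (A && A): α-rule — add A, A.
            ○ open, literals {A=1}.
          branch 2.2.2 (add D):
            ○ open, literals {D=1}.
0 branches closed, 6 open.
An open branch gives a satisfying assignment: C=1, E=1.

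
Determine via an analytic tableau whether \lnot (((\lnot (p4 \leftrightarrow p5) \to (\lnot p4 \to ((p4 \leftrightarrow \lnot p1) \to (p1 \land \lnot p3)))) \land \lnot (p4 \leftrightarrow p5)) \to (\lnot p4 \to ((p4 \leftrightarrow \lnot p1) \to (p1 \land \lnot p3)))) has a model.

Unsatisfiable

Initial set: {\lnot (((\lnot (p4 \leftrightarrow p5) \to (\lnot p4 \to ((p4 \leftrightarrow \lnot p1) \to (p1 \land \lnot p3)))) \land \lnot (p4 \leftrightarrow p5)) \to (\lnot p4 \to ((p4 \leftrightarrow \lnot p1) \to (p1 \land \lnot p3))))}.
\lnot (((\lnot (p4 \leftrightarrow p5) \to (\lnot p4 \to ((p4 \leftrightarrow \lnot p1) \to (p1 \land \lnot p3)))) \land \lnot (p4 \leftrightarrow p5)) \to (\lnot p4 \to ((p4 \leftrightarrow \lnot p1) \to (p1 \land \lnot p3)))): α-rule — add ((\lnot (p4 \leftrightarrow p5) \to (\lnot p4 \to ((p4 \leftrightarrow \lnot p1) \to (p1 \land \lnot p3)))) \land \lnot (p4 \leftrightarrow p5)), \lnot (\lnot p4 \to ((p4 \leftrightarrow \lnot p1) \to (p1 \land \lnot p3))).
((\lnot (p4 \leftrightarrow p5) \to (\lnot p4 \to ((p4 \leftrightarrow \lnot p1) \to (p1 \land \lnot p3)))) \land \lnot (p4 \leftrightarrow p5)): α-rule — add (\lnot (p4 \leftrightarrow p5) \to (\lnot p4 \to ((p4 \leftrightarrow \lnot p1) \to (p1 \land \lnot p3)))), \lnot (p4 \leftrightarrow p5).
\lnot (\lnot p4 \to ((p4 \leftrightarrow \lnot p1) \to (p1 \land \lnot p3))): α-rule — add \lnot p4, \lnot ((p4 \leftrightarrow \lnot p1) \to (p1 \land \lnot p3)).
\lnot ((p4 \leftrightarrow \lnot p1) \to (p1 \land \lnot p3)): α-rule — add (p4 \leftrightarrow \lnot p1), \lnot (p1 \land \lnot p3).
(\lnot (p4 \leftrightarrow p5) \to (\lnot p4 \to ((p4 \leftrightarrow \lnot p1) \to (p1 \land \lnot p3)))): β-rule — branch into \lnot \lnot (p4 \leftrightarrow p5)  //  (\lnot p4 \to ((p4 \leftrightarrow \lnot p1) \to (p1 \land \lnot p3))).
  branch 1 (add \lnot \lnot (p4 \leftrightarrow p5)):
    \lnot (p4 \leftrightarrow p5): β-rule — branch into p4, \lnot p5  //  \lnot p4, p5.
      branch 1.1 (add p4, \lnot p5):
        × closes — contains both p4 and \lnot p4.
      branch 1.2 (add \lnot p4, p5):
        (p4 \leftrightarrow \lnot p1): β-rule — branch into p4, \lnot p1  //  \lnot p4, \lnot \lnot p1.
          branch 1.2.1 (add p4, \lnot p1):
            × closes — contains both p4 and \lnot p4.
          branch 1.2.2 (add \lnot p4, \lnot \lnot p1):
            \lnot (p1 \land \lnot p3): β-rule — branch into \lnot p1  //  \lnot \lnot p3.
              branch 1.2.2.1 (add \lnot p1):
                × closes — contains both p1 and \lnot p1.
              branch 1.2.2.2 (add \lnot \lnot p3):
                \lnot \lnot (p4 \leftrightarrow p5): β-rule — branch into p4, p5  //  \lnot p4, \lnot p5.
                  branch 1.2.2.2.1 (add p4, p5):
                    × closes — contains both p4 and \lnot p4.
                  branch 1.2.2.2.2 (add \lnot p4, \lnot p5):
                    × closes — contains both p5 and \lnot p5.
  branch 2 (add (\lnot p4 \to ((p4 \leftrightarrow \lnot p1) \to (p1 \land \lnot p3)))):
    \lnot (p4 \leftrightarrow p5): β-rule — branch into p4, \lnot p5  //  \lnot p4, p5.
      branch 2.1 (add p4, \lnot p5):
        × closes — contains both p4 and \lnot p4.
      branch 2.2 (add \lnot p4, p5):
        (p4 \leftrightarrow \lnot p1): β-rule — branch into p4, \lnot p1  //  \lnot p4, \lnot \lnot p1.
          branch 2.2.1 (add p4, \lnot p1):
            × closes — contains both p4 and \lnot p4.
          branch 2.2.2 (add \lnot p4, \lnot \lnot p1):
            \lnot (p1 \land \lnot p3): β-rule — branch into \lnot p1  //  \lnot \lnot p3.
              branch 2.2.2.1 (add \lnot p1):
                × closes — contains both p1 and \lnot p1.
              branch 2.2.2.2 (add \lnot \lnot p3):
                (\lnot p4 \to ((p4 \leftrightarrow \lnot p1) \to (p1 \land \lnot p3))): β-rule — branch into \lnot \lnot p4  //  ((p4 \leftrightarrow \lnot p1) \to (p1 \land \lnot p3)).
                  branch 2.2.2.2.1 (add \lnot \lnot p4):
                    × closes — contains both p4 and \lnot p4.
                  branch 2.2.2.2.2 (add ((p4 \leftrightarrow \lnot p1) \to (p1 \land \lnot p3))):
                    ((p4 \leftrightarrow \lnot p1) \to (p1 \land \lnot p3)): β-rule — branch into \lnot (p4 \leftrightarrow \lnot p1)  //  (p1 \land \lnot p3).
                      branch 2.2.2.2.2.1 (add \lnot (p4 \leftrightarrow \lnot p1)):
                        \lnot (p4 \leftrightarrow \lnot p1): β-rule — branch into p4, \lnot \lnot p1  //  \lnot p4, \lnot p1.
                          branch 2.2.2.2.2.1.1 (add p4, \lnot \lnot p1):
                            × closes — contains both p4 and \lnot p4.
                          branch 2.2.2.2.2.1.2 (add \lnot p4, \lnot p1):
                            × closes — contains both p1 and \lnot p1.
                      branch 2.2.2.2.2.2 (add (p1 \land \lnot p3)):
                        (p1 \land \lnot p3): α-rule — add p1, \lnot p3.
                        × closes — contains both p3 and \lnot p3.
All 12 branches close.
Every branch closed; the formula is unsatisfiable.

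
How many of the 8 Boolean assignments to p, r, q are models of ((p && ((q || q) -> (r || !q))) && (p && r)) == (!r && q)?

Initial set: {(((p && ((q || q) -> (r || !q))) && (p && r)) == (!r && q))}.
(((p && ((q || q) -> (r || !q))) && (p && r)) == (!r && q)): β-rule — branch into ((p && ((q || q) -> (r || !q))) && (p && r)), (!r && q)  //  !((p && ((q || q) -> (r || !q))) && (p && r)), !(!r && q).
  branch 1 (add ((p && ((q || q) -> (r || !q))) && (p && r)), (!r && q)):
    ((p && ((q || q) -> (r || !q))) && (p && r)): α-rule — add (p && ((q || q) -> (r || !q))), (p && r).
    (!r && q): α-rule — add !r, q.
    (p && ((q || q) -> (r || !q))): α-rule — add p, ((q || q) -> (r || !q)).
    (p && r): α-rule — add p, r.
    × closes — contains both r and !r.
  branch 2 (add !((p && ((q || q) -> (r || !q))) && (p && r)), !(!r && q)):
    !((p && ((q || q) -> (r || !q))) && (p && r)): β-rule — branch into !(p && ((q || q) -> (r || !q)))  //  !(p && r).
      branch 2.1 (add !(p && ((q || q) -> (r || !q)))):
        !(!r && q): β-rule — branch into !!r  //  !q.
          branch 2.1.1 (add !!r):
            !(p && ((q || q) -> (r || !q))): β-rule — branch into !p  //  !((q || q) -> (r || !q)).
              branch 2.1.1.1 (add !p):
                ○ open, literals {p=F, r=T}.
              branch 2.1.1.2 (add !((q || q) -> (r || !q))):
                !((q || q) -> (r || !q)): α-rule — add (q || q), !(r || !q).
                !(r || !q): α-rule — add !r, !!q.
                × closes — contains both r and !r.
          branch 2.1.2 (add !q):
            !(p && ((q || q) -> (r || !q))): β-rule — branch into !p  //  !((q || q) -> (r || !q)).
              branch 2.1.2.1 (add !p):
                ○ open, literals {p=F, q=F}.
              branch 2.1.2.2 (add !((q || q) -> (r || !q))):
                !((q || q) -> (r || !q)): α-rule — add (q || q), !(r || !q).
                !(r || !q): α-rule — add !r, !!q.
                × closes — contains both q and !q.
      branch 2.2 (add !(p && r)):
        !(!r && q): β-rule — branch into !!r  //  !q.
          branch 2.2.1 (add !!r):
            !(p && r): β-rule — branch into !p  //  !r.
              branch 2.2.1.1 (add !p):
                ○ open, literals {p=F, r=T}.
              branch 2.2.1.2 (add !r):
                × closes — contains both r and !r.
          branch 2.2.2 (add !q):
            !(p && r): β-rule — branch into !p  //  !r.
              branch 2.2.2.1 (add !p):
                ○ open, literals {p=F, q=F}.
              branch 2.2.2.2 (add !r):
                ○ open, literals {q=F, r=F}.
4 branches closed, 5 open.
Each open branch fixes some atoms; the unmentioned ones are free. Counting distinct full assignments: branch {p=F, r=T} (q) contributes 2 new; branch {p=F, q=F} (r) contributes 1 new; branch {p=F, r=T} (q) contributes 0 new; branch {p=F, q=F} (r) contributes 0 new; branch {q=F, r=F} (p) contributes 1 new. Total: 4.

4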